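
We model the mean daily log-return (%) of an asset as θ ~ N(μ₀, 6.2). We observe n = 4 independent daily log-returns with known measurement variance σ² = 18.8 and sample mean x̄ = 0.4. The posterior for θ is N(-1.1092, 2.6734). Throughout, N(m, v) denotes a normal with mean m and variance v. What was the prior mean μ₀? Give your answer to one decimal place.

The posterior mean is a precision-weighted average: μ_n = (τ₀μ₀ + τ_data·x̄)/(τ₀+τ_data), with τ₀=1/σ₀² and τ_data=n/σ².
Here τ₀ = 1/6.2 = 0.161290 and τ_data = 4/18.8 = 0.212766, so τ_n = 0.374056.
Rearranging for μ₀: μ₀ = (μ_n·τ_n − τ_data·x̄)/τ₀ = (-1.1092·0.374056 − 0.212766·0.4) / 0.161290 = -0.500009/0.161290 ≈ -3.1.

μ₀ = -3.1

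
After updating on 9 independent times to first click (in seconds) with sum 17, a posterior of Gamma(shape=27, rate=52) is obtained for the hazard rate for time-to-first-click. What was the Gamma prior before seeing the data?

Gamma(shape=18, rate=35)

For an exponential likelihood with a Gamma(α, β) prior on the rate, n observations with total T give posterior Gamma(α+n, β+T).
So α = 27 − 9 = 18 and β = 52 − 17 = 35.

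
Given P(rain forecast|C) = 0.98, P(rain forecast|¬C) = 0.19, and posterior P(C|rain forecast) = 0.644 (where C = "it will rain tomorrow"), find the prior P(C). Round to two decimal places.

Bayes' rule in odds form gives O(C|E) = O(C)·[P(E|C)/P(E|¬C)], hence O(C) = O(C|E)/LR.
Posterior odds = 0.644/(1−0.644) = 1.8090. LR = 0.98/0.19 = 5.1579.
Prior odds = 1.8090/5.1579 = 0.3507, so P(C) = 0.3507/(1+0.3507) ≈ 0.26.

P(C) = 0.26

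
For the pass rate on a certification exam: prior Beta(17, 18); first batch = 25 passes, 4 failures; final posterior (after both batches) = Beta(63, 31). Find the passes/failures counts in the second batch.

Sequential conjugate updates are equivalent to a single update on the pooled data, so total successes = posterior α − prior α and total failures = posterior β − prior β.
Total across both batches: 63−17=46 passes, 31−18=13 failures.
Subtract the first batch: 46−25=21 passes and 13−4=9 failures.

21 passes and 9 failures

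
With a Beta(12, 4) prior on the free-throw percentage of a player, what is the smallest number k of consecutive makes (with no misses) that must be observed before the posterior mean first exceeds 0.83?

k = 8

After k makes and 0 misses the posterior is Beta(12+k, 4), with mean (12+k)/(12+4+k).
Set (12+k)/(16+k) > 0.83 and solve: k > (0.83·16 − 12)/(1 − 0.83) = 7.529.
The smallest integer exceeding 7.529 is 8.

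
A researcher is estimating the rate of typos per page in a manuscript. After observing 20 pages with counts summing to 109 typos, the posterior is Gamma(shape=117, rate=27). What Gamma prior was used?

Gamma(shape=8, rate=7)

A Gamma(α, β) prior (rate parametrization) on a Poisson rate with n observations summing to S gives posterior Gamma(α+S, β+n).
So α = 117 − 109 = 8 and β = 27 − 20 = 7.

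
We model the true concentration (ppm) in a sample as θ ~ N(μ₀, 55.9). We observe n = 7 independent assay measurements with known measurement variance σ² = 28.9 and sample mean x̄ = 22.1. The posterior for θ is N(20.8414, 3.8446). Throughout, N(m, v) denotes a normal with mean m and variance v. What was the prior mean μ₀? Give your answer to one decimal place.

μ₀ = 3.8

With known observation variance, the Normal–Normal posterior has precision τ_n = τ₀ + n/σ² and mean μ_n = (τ₀μ₀ + (n/σ²)x̄)/τ_n.
Here τ₀ = 1/55.9 = 0.017889 and τ_data = 7/28.9 = 0.242215, so τ_n = 0.260104.
Rearranging for μ₀: μ₀ = (μ_n·τ_n − τ_data·x̄)/τ₀ = (20.8414·0.260104 − 0.242215·22.1) / 0.017889 = 0.067980/0.017889 ≈ 3.8.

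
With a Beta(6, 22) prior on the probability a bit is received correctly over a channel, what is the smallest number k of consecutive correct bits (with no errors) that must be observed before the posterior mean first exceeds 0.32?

After k correct bits and 0 errors the posterior is Beta(6+k, 22), with mean (6+k)/(6+22+k).
Set (6+k)/(28+k) > 0.32 and solve: k > (0.32·28 − 6)/(1 − 0.32) = 4.353.
The smallest integer exceeding 4.353 is 5, and checking k=5: (11)/(33) = 0.3333 > 0.32.

k = 5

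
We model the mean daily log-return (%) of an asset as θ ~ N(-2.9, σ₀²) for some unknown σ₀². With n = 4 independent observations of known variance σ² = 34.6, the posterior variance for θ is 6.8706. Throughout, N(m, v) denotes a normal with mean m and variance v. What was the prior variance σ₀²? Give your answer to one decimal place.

σ₀² = 33.4

Posterior precision equals prior precision plus data precision: 1/σ_n² = 1/σ₀² + n/σ².
So 1/σ₀² = 1/6.8706 − 4/34.6 = 0.145548 − 0.115607 = 0.029941.
Hence σ₀² = 1/0.029941 ≈ 33.4.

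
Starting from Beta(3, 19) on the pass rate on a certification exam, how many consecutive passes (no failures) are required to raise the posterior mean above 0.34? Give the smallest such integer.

k = 7

After k passes and 0 failures the posterior is Beta(3+k, 19), with mean (3+k)/(3+19+k).
Set (3+k)/(22+k) > 0.34 and solve: k > (0.34·22 − 3)/(1 − 0.34) = 6.788.
The smallest integer exceeding 6.788 is 7, and checking k=7: (10)/(29) = 0.3448 > 0.34.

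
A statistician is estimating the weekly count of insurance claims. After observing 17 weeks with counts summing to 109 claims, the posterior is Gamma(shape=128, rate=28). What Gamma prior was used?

Gamma(shape=19, rate=11)

Gamma–Poisson conjugacy: posterior shape = α + Σxᵢ, posterior rate = β + n.
So α = 128 − 109 = 19 and β = 28 − 17 = 11.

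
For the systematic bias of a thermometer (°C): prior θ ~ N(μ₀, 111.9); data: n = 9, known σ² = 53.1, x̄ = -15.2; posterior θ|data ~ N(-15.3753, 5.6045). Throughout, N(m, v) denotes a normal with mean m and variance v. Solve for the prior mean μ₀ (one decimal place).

μ₀ = -18.7

The posterior mean is a precision-weighted average: μ_n = (τ₀μ₀ + τ_data·x̄)/(τ₀+τ_data), with τ₀=1/σ₀² and τ_data=n/σ².
Here τ₀ = 1/111.9 = 0.008937 and τ_data = 9/53.1 = 0.169492, so τ_n = 0.178429.
Rearranging for μ₀: μ₀ = (μ_n·τ_n − τ_data·x̄)/τ₀ = (-15.3753·0.178429 − 0.169492·-15.2) / 0.008937 = -0.167121/0.008937 ≈ -18.7.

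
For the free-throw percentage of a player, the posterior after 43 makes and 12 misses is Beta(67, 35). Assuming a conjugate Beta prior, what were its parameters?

Beta is conjugate to the binomial likelihood: posterior = Beta(α+s, β+f).
So α = 67 − 43 = 24 and β = 35 − 12 = 23.

Beta(24, 23)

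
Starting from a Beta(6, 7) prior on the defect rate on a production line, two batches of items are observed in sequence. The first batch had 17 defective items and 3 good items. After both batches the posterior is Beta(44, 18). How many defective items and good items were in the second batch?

Sequential conjugate updates are equivalent to a single update on the pooled data, so total successes = posterior α − prior α and total failures = posterior β − prior β.
Total across both batches: 44−6=38 defective items, 18−7=11 good items.
Subtract the first batch: 38−17=21 defective items and 11−3=8 good items.

21 defective items and 8 good items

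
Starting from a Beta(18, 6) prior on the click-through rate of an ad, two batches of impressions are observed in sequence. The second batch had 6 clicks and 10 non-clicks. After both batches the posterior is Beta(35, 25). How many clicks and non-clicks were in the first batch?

Because Beta–binomial updating is additive in the counts, the combined data contributed (α_post−α_prior, β_post−β_prior) successes and failures.
Total across both batches: 35−18=17 clicks, 25−6=19 non-clicks.
Subtract the second batch: 17−6=11 clicks and 19−10=9 non-clicks.

11 clicks and 9 non-clicks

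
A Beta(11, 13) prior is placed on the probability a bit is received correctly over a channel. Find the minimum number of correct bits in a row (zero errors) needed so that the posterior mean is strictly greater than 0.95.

After k correct bits and 0 errors the posterior is Beta(11+k, 13), with mean (11+k)/(11+13+k).
Set (11+k)/(24+k) > 0.95 and solve: k > (0.95·24 − 11)/(1 − 0.95) = 236.000.
The smallest integer exceeding 236.000 is 237, and checking k=237: (248)/(261) = 0.9502 > 0.95.

k = 237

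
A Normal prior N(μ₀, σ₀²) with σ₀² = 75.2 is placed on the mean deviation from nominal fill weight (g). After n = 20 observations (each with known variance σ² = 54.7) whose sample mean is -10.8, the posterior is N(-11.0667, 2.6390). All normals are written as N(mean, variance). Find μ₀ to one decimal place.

μ₀ = -18.4

With known observation variance, the Normal–Normal posterior has precision τ_n = τ₀ + n/σ² and mean μ_n = (τ₀μ₀ + (n/σ²)x̄)/τ_n.
Here τ₀ = 1/75.2 = 0.013298 and τ_data = 20/54.7 = 0.365631, so τ_n = 0.378929.
Rearranging for μ₀: μ₀ = (μ_n·τ_n − τ_data·x̄)/τ₀ = (-11.0667·0.378929 − 0.365631·-10.8) / 0.013298 = -0.244679/0.013298 ≈ -18.4.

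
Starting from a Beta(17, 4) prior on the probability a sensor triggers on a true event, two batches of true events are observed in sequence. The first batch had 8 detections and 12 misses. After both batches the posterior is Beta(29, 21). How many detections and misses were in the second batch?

4 detections and 5 misses

Sequential conjugate updates are equivalent to a single update on the pooled data, so total successes = posterior α − prior α and total failures = posterior β − prior β.
Total across both batches: 29−17=12 detections, 21−4=17 misses.
Subtract the first batch: 12−8=4 detections and 17−12=5 misses.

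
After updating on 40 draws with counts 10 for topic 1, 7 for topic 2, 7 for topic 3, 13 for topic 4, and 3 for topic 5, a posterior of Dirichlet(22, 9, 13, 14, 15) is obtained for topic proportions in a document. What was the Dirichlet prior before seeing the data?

For a Dirichlet(α) prior with multinomial counts c, the posterior is Dirichlet(α + c) componentwise.
Subtract each count from the matching posterior parameter: 22−10=12, 9−7=2, 13−7=6, 14−13=1, 15−3=12.

Dirichlet(12, 2, 6, 1, 12)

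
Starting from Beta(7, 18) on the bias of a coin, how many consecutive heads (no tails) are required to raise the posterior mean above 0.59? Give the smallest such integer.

After k heads and 0 tails the posterior is Beta(7+k, 18), with mean (7+k)/(7+18+k).
Set (7+k)/(25+k) > 0.59 and solve: k > (0.59·25 − 7)/(1 − 0.59) = 18.902.
The smallest integer exceeding 18.902 is 19.

k = 19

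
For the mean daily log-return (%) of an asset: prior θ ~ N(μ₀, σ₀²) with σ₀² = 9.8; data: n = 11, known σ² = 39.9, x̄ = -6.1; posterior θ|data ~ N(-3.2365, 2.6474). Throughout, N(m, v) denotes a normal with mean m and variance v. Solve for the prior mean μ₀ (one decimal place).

With known observation variance, the Normal–Normal posterior has precision τ_n = τ₀ + n/σ² and mean μ_n = (τ₀μ₀ + (n/σ²)x̄)/τ_n.
Here τ₀ = 1/9.8 = 0.102041 and τ_data = 11/39.9 = 0.275689, so τ_n = 0.377730.
Rearranging for μ₀: μ₀ = (μ_n·τ_n − τ_data·x̄)/τ₀ = (-3.2365·0.377730 − 0.275689·-6.1) / 0.102041 = 0.459180/0.102041 ≈ 4.5.

μ₀ = 4.5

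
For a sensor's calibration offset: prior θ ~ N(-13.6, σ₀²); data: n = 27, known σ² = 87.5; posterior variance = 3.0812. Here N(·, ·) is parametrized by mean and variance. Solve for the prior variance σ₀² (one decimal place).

σ₀² = 62.6

Posterior precision equals prior precision plus data precision: 1/σ_n² = 1/σ₀² + n/σ².
So 1/σ₀² = 1/3.0812 − 27/87.5 = 0.324549 − 0.308571 = 0.015978.
Hence σ₀² = 1/0.015978 ≈ 62.6.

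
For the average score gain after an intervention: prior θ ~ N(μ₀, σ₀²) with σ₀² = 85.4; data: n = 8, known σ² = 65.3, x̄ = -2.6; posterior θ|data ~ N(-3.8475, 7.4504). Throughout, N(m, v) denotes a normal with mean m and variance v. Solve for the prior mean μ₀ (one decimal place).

The posterior mean is a precision-weighted average: μ_n = (τ₀μ₀ + τ_data·x̄)/(τ₀+τ_data), with τ₀=1/σ₀² and τ_data=n/σ².
Here τ₀ = 1/85.4 = 0.011710 and τ_data = 8/65.3 = 0.122511, so τ_n = 0.134221.
Rearranging for μ₀: μ₀ = (μ_n·τ_n − τ_data·x̄)/τ₀ = (-3.8475·0.134221 − 0.122511·-2.6) / 0.011710 = -0.197887/0.011710 ≈ -16.9.

μ₀ = -16.9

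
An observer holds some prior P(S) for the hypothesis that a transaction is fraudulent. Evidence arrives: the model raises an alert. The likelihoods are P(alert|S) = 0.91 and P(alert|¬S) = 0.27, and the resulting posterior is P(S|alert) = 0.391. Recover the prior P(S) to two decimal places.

P(S) = 0.16

Bayes' rule in odds form gives O(S|E) = O(S)·[P(E|S)/P(E|¬S)], hence O(S) = O(S|E)/LR.
Posterior odds = 0.391/(1−0.391) = 0.6420. LR = 0.91/0.27 = 3.3704.
Prior odds = 0.6420/3.3704 = 0.1905, so P(S) = 0.1905/(1+0.1905) ≈ 0.16.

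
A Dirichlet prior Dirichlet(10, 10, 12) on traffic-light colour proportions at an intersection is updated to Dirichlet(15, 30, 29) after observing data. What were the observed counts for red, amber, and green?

For a Dirichlet(α) prior with multinomial counts c, the posterior is Dirichlet(α + c) componentwise.
Counts are posterior − prior componentwise: 15−10=5, 30−10=20, 29−12=17.

counts (5, 20, 17)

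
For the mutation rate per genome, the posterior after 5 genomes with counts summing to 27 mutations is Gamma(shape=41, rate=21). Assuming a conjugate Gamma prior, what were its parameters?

Gamma(shape=14, rate=16)

Gamma–Poisson conjugacy: posterior shape = α + Σxᵢ, posterior rate = β + n.
So α = 41 − 27 = 14 and β = 21 − 5 = 16.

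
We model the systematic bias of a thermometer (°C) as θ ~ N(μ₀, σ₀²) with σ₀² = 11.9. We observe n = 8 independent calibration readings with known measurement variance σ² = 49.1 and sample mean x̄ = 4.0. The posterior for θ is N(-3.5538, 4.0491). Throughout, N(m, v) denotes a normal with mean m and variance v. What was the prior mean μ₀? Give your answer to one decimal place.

μ₀ = -18.2

With known observation variance, the Normal–Normal posterior has precision τ_n = τ₀ + n/σ² and mean μ_n = (τ₀μ₀ + (n/σ²)x̄)/τ_n.
Here τ₀ = 1/11.9 = 0.084034 and τ_data = 8/49.1 = 0.162933, so τ_n = 0.246967.
Rearranging for μ₀: μ₀ = (μ_n·τ_n − τ_data·x̄)/τ₀ = (-3.5538·0.246967 − 0.162933·4.0) / 0.084034 = -1.529403/0.084034 ≈ -18.2.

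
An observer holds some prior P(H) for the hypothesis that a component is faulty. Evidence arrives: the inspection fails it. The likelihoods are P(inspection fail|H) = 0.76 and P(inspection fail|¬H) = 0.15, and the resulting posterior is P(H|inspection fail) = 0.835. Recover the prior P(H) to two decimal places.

P(H) = 0.50

In odds form, posterior odds = prior odds × likelihood ratio, so prior odds = posterior odds ÷ LR.
Posterior odds = 0.835/(1−0.835) = 5.0606. LR = 0.76/0.15 = 5.0667.
Prior odds = 5.0606/5.0667 = 0.9988, so P(H) = 0.9988/(1+0.9988) ≈ 0.50.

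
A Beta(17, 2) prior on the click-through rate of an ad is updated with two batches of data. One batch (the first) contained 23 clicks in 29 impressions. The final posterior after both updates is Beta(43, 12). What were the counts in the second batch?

3 clicks and 4 non-clicks

Because Beta–binomial updating is additive in the counts, the combined data contributed (α_post−α_prior, β_post−β_prior) successes and failures.
Total across both batches: 43−17=26 clicks, 12−2=10 non-clicks.
Subtract the first batch: 26−23=3 clicks and 10−6=4 non-clicks.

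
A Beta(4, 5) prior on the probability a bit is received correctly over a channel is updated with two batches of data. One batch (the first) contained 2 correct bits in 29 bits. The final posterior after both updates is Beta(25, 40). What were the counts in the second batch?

Sequential conjugate updates are equivalent to a single update on the pooled data, so total successes = posterior α − prior α and total failures = posterior β − prior β.
Total across both batches: 25−4=21 correct bits, 40−5=35 errors.
Subtract the first batch: 21−2=19 correct bits and 35−27=8 errors.

19 correct bits and 8 errors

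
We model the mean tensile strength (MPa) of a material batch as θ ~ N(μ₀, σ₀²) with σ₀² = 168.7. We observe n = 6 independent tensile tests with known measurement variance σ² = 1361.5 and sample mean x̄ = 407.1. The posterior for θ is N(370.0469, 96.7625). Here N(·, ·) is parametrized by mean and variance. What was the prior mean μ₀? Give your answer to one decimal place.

The posterior mean is a precision-weighted average: μ_n = (τ₀μ₀ + τ_data·x̄)/(τ₀+τ_data), with τ₀=1/σ₀² and τ_data=n/σ².
Here τ₀ = 1/168.7 = 0.005928 and τ_data = 6/1361.5 = 0.004407, so τ_n = 0.010335.
Rearranging for μ₀: μ₀ = (μ_n·τ_n − τ_data·x̄)/τ₀ = (370.0469·0.010335 − 0.004407·407.1) / 0.005928 = 2.030345/0.005928 ≈ 342.5.

μ₀ = 342.5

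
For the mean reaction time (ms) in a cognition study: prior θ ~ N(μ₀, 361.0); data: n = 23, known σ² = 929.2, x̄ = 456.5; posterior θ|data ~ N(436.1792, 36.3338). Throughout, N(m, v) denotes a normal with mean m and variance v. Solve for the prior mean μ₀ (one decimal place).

With known observation variance, the Normal–Normal posterior has precision τ_n = τ₀ + n/σ² and mean μ_n = (τ₀μ₀ + (n/σ²)x̄)/τ_n.
Here τ₀ = 1/361.0 = 0.002770 and τ_data = 23/929.2 = 0.024752, so τ_n = 0.027522.
Rearranging for μ₀: μ₀ = (μ_n·τ_n − τ_data·x̄)/τ₀ = (436.1792·0.027522 − 0.024752·456.5) / 0.002770 = 0.705236/0.002770 ≈ 254.6.

μ₀ = 254.6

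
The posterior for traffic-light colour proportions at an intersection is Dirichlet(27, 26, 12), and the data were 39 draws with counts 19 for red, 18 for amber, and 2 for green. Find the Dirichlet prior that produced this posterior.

Dirichlet(8, 8, 10)

For a Dirichlet(α) prior with multinomial counts c, the posterior is Dirichlet(α + c) componentwise.
Subtract each count from the matching posterior parameter: 27−19=8, 26−18=8, 12−2=10.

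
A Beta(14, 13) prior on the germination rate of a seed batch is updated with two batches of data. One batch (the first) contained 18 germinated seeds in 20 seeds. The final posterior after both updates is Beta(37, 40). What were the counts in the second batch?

Because Beta–binomial updating is additive in the counts, the combined data contributed (α_post−α_prior, β_post−β_prior) successes and failures.
Total across both batches: 37−14=23 germinated seeds, 40−13=27 non-germinating seeds.
Subtract the first batch: 23−18=5 germinated seeds and 27−2=25 non-germinating seeds.

5 germinated seeds and 25 non-germinating seeds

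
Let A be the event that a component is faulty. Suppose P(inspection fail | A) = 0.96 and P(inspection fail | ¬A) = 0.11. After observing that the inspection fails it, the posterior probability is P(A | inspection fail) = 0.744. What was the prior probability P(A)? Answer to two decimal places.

P(A) = 0.25

In odds form, posterior odds = prior odds × likelihood ratio, so prior odds = posterior odds ÷ LR.
Posterior odds = 0.744/(1−0.744) = 2.9062. LR = 0.96/0.11 = 8.7273.
Prior odds = 2.9062/8.7273 = 0.3330, so P(A) = 0.3330/(1+0.3330) ≈ 0.25.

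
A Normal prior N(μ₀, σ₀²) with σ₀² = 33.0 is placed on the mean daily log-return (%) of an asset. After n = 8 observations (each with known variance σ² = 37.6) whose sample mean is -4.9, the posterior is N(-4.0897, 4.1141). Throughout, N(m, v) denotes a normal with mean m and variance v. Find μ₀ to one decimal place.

μ₀ = 1.6

The posterior mean is a precision-weighted average: μ_n = (τ₀μ₀ + τ_data·x̄)/(τ₀+τ_data), with τ₀=1/σ₀² and τ_data=n/σ².
Here τ₀ = 1/33.0 = 0.030303 and τ_data = 8/37.6 = 0.212766, so τ_n = 0.243069.
Rearranging for μ₀: μ₀ = (μ_n·τ_n − τ_data·x̄)/τ₀ = (-4.0897·0.243069 − 0.212766·-4.9) / 0.030303 = 0.048474/0.030303 ≈ 1.6.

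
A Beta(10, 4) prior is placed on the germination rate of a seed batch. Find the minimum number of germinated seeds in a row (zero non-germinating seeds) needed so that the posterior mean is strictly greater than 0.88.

k = 20

After k germinated seeds and 0 non-germinating seeds the posterior is Beta(10+k, 4), with mean (10+k)/(10+4+k).
Set (10+k)/(14+k) > 0.88 and solve: k > (0.88·14 − 10)/(1 − 0.88) = 19.333.
The smallest integer exceeding 19.333 is 20, and checking k=20: (30)/(34) = 0.8824 > 0.88.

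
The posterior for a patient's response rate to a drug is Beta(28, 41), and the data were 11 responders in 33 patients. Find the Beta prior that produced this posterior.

Under Beta–binomial conjugacy the posterior parameters are (α+s, β+f).
Subtract the data counts: 28−11=17, 41−22=19.

Beta(17, 19)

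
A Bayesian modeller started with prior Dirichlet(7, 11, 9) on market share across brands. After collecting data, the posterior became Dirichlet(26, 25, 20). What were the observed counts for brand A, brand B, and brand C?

For a Dirichlet(α) prior with multinomial counts c, the posterior is Dirichlet(α + c) componentwise.
Counts are posterior − prior componentwise: 26−7=19, 25−11=14, 20−9=11.

counts (19, 14, 11)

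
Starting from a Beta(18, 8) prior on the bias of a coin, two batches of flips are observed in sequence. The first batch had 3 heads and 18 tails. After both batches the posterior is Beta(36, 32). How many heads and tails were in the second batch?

Sequential conjugate updates are equivalent to a single update on the pooled data, so total successes = posterior α − prior α and total failures = posterior β − prior β.
Total across both batches: 36−18=18 heads, 32−8=24 tails.
Subtract the first batch: 18−3=15 heads and 24−18=6 tails.

15 heads and 6 tails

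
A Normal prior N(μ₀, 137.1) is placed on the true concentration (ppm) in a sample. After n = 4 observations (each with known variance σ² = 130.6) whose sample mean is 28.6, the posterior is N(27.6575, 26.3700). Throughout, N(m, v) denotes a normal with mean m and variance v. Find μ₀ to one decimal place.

The posterior mean is a precision-weighted average: μ_n = (τ₀μ₀ + τ_data·x̄)/(τ₀+τ_data), with τ₀=1/σ₀² and τ_data=n/σ².
Here τ₀ = 1/137.1 = 0.007294 and τ_data = 4/130.6 = 0.030628, so τ_n = 0.037922.
Rearranging for μ₀: μ₀ = (μ_n·τ_n − τ_data·x̄)/τ₀ = (27.6575·0.037922 − 0.030628·28.6) / 0.007294 = 0.172867/0.007294 ≈ 23.7.

μ₀ = 23.7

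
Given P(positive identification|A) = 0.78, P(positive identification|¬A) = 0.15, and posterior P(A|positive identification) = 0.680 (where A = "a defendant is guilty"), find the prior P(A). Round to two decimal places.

In odds form, posterior odds = prior odds × likelihood ratio, so prior odds = posterior odds ÷ LR.
Posterior odds = 0.680/(1−0.680) = 2.1250. LR = 0.78/0.15 = 5.2000.
Prior odds = 2.1250/5.2000 = 0.4087, so P(A) = 0.4087/(1+0.4087) ≈ 0.29.

P(A) = 0.29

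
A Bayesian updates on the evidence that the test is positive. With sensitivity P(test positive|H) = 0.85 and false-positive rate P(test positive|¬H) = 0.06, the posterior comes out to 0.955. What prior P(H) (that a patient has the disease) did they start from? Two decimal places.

Bayes' rule in odds form gives O(H|E) = O(H)·[P(E|H)/P(E|¬H)], hence O(H) = O(H|E)/LR.
Posterior odds = 0.955/(1−0.955) = 21.2222. LR = 0.85/0.06 = 14.1667.
Prior odds = 21.2222/14.1667 = 1.4980, so P(H) = 1.4980/(1+1.4980) ≈ 0.60.

P(H) = 0.60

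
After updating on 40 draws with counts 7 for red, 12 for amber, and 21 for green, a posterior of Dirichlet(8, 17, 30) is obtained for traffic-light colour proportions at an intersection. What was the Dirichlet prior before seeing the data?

For a Dirichlet(α) prior with multinomial counts c, the posterior is Dirichlet(α + c) componentwise.
Subtract each count from the matching posterior parameter: 8−7=1, 17−12=5, 30−21=9.

Dirichlet(1, 5, 9)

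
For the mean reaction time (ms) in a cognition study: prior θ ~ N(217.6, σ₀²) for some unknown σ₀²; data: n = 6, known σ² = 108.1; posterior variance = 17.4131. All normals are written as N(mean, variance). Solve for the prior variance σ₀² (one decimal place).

σ₀² = 519.8

Posterior precision equals prior precision plus data precision: 1/σ_n² = 1/σ₀² + n/σ².
So 1/σ₀² = 1/17.4131 − 6/108.1 = 0.057428 − 0.055504 = 0.001924.
Hence σ₀² = 1/0.001924 ≈ 519.8.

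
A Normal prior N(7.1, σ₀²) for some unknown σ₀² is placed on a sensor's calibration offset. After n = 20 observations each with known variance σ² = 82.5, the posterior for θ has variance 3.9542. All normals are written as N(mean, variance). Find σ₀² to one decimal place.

For the Normal–Normal model with known σ², precisions add: τ_n = τ₀ + n/σ².
So 1/σ₀² = 1/3.9542 − 20/82.5 = 0.252896 − 0.242424 = 0.010472.
Hence σ₀² = 1/0.010472 ≈ 95.5.

σ₀² = 95.5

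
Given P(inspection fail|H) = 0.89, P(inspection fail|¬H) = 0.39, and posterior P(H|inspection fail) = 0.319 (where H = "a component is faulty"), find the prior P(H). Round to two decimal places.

In odds form, posterior odds = prior odds × likelihood ratio, so prior odds = posterior odds ÷ LR.
Posterior odds = 0.319/(1−0.319) = 0.4684. LR = 0.89/0.39 = 2.2821.
Prior odds = 0.4684/2.2821 = 0.2052, so P(H) = 0.2052/(1+0.2052) ≈ 0.17.

P(H) = 0.17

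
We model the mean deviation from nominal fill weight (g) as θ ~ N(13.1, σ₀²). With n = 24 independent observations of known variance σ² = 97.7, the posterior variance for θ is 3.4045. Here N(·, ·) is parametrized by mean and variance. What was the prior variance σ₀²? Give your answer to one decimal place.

Posterior precision equals prior precision plus data precision: 1/σ_n² = 1/σ₀² + n/σ².
So 1/σ₀² = 1/3.4045 − 24/97.7 = 0.293729 − 0.245650 = 0.048079.
Hence σ₀² = 1/0.048079 ≈ 20.8.

σ₀² = 20.8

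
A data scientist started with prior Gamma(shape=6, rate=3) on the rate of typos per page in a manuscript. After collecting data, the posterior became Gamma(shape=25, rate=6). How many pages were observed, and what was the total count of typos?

n = 3 pages with total 19 typos

Gamma–Poisson conjugacy: posterior shape = α + Σxᵢ, posterior rate = β + n.
Matching: Σxᵢ = 25 − 6 = 19 and n = 6 − 3 = 3.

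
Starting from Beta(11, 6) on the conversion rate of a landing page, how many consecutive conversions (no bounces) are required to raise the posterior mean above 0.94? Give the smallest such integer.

After k conversions and 0 bounces the posterior is Beta(11+k, 6), with mean (11+k)/(11+6+k).
Set (11+k)/(17+k) > 0.94 and solve: k > (0.94·17 − 11)/(1 − 0.94) = 83.000.
The smallest integer exceeding 83.000 is 84.

k = 84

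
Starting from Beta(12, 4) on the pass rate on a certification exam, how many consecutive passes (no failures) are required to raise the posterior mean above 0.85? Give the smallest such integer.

k = 11

After k passes and 0 failures the posterior is Beta(12+k, 4), with mean (12+k)/(12+4+k).
Set (12+k)/(16+k) > 0.85 and solve: k > (0.85·16 − 12)/(1 − 0.85) = 10.667.
The smallest integer exceeding 10.667 is 11.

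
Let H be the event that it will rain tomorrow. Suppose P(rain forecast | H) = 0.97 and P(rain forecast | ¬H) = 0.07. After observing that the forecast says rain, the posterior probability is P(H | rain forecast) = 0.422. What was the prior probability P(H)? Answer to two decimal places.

P(H) = 0.05

In odds form, posterior odds = prior odds × likelihood ratio, so prior odds = posterior odds ÷ LR.
Posterior odds = 0.422/(1−0.422) = 0.7301. LR = 0.97/0.07 = 13.8571.
Prior odds = 0.7301/13.8571 = 0.0527, so P(H) = 0.0527/(1+0.0527) ≈ 0.05.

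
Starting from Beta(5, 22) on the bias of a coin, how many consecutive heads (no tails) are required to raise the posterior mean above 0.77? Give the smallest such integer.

k = 69

After k heads and 0 tails the posterior is Beta(5+k, 22), with mean (5+k)/(5+22+k).
Set (5+k)/(27+k) > 0.77 and solve: k > (0.77·27 − 5)/(1 − 0.77) = 68.652.
The smallest integer exceeding 68.652 is 69.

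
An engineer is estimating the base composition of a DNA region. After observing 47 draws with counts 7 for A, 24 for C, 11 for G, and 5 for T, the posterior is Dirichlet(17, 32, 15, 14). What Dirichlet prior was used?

For a Dirichlet(α) prior with multinomial counts c, the posterior is Dirichlet(α + c) componentwise.
Subtract each count from the matching posterior parameter: 17−7=10, 32−24=8, 15−11=4, 14−5=9.

Dirichlet(10, 8, 4, 9)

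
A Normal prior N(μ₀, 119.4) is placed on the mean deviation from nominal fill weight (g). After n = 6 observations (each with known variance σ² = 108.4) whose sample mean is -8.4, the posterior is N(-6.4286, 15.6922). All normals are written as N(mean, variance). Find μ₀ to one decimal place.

With known observation variance, the Normal–Normal posterior has precision τ_n = τ₀ + n/σ² and mean μ_n = (τ₀μ₀ + (n/σ²)x̄)/τ_n.
Here τ₀ = 1/119.4 = 0.008375 and τ_data = 6/108.4 = 0.055351, so τ_n = 0.063726.
Rearranging for μ₀: μ₀ = (μ_n·τ_n − τ_data·x̄)/τ₀ = (-6.4286·0.063726 − 0.055351·-8.4) / 0.008375 = 0.055279/0.008375 ≈ 6.6.

μ₀ = 6.6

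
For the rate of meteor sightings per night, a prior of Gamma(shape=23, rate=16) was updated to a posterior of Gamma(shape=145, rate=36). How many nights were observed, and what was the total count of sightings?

A Gamma(α, β) prior (rate parametrization) on a Poisson rate with n observations summing to S gives posterior Gamma(α+S, β+n).
Matching: Σxᵢ = 145 − 23 = 122 and n = 36 − 16 = 20.

n = 20 nights with total 122 sightings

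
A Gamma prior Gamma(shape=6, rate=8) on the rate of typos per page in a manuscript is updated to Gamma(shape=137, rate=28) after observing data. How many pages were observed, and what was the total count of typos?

Gamma–Poisson conjugacy: posterior shape = α + Σxᵢ, posterior rate = β + n.
Matching: Σxᵢ = 137 − 6 = 131 and n = 28 − 8 = 20.

n = 20 pages with total 131 typos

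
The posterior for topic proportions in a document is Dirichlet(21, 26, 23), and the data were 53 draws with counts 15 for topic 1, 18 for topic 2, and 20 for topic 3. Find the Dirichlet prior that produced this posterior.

For a Dirichlet(α) prior with multinomial counts c, the posterior is Dirichlet(α + c) componentwise.
Subtract each count from the matching posterior parameter: 21−15=6, 26−18=8, 23−20=3.

Dirichlet(6, 8, 3)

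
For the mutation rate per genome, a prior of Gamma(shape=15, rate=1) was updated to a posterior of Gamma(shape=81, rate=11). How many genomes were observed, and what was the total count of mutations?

n = 10 genomes with total 66 mutations

Gamma–Poisson conjugacy: posterior shape = α + Σxᵢ, posterior rate = β + n.
Matching: Σxᵢ = 81 − 15 = 66 and n = 11 − 1 = 10.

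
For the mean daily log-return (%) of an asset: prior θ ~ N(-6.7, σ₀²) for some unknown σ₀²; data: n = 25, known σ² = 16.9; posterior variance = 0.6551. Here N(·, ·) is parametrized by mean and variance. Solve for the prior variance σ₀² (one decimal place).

σ₀² = 21.2

For the Normal–Normal model with known σ², precisions add: τ_n = τ₀ + n/σ².
So 1/σ₀² = 1/0.6551 − 25/16.9 = 1.526485 − 1.479290 = 0.047195.
Hence σ₀² = 1/0.047195 ≈ 21.2.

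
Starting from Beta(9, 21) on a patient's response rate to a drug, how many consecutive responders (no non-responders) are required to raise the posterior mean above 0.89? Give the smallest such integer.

After k responders and 0 non-responders the posterior is Beta(9+k, 21), with mean (9+k)/(9+21+k).
Set (9+k)/(30+k) > 0.89 and solve: k > (0.89·30 − 9)/(1 − 0.89) = 160.909.
The smallest integer exceeding 160.909 is 161.

k = 161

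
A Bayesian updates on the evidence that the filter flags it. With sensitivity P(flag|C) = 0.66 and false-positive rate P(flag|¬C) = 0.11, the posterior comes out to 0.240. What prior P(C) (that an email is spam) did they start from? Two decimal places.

P(C) = 0.05

Bayes' rule in odds form gives O(C|E) = O(C)·[P(E|C)/P(E|¬C)], hence O(C) = O(C|E)/LR.
Posterior odds = 0.240/(1−0.240) = 0.3158. LR = 0.66/0.11 = 6.0000.
Prior odds = 0.3158/6.0000 = 0.0526, so P(C) = 0.0526/(1+0.0526) ≈ 0.05.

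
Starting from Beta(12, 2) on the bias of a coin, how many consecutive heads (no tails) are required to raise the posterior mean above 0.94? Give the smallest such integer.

After k heads and 0 tails the posterior is Beta(12+k, 2), with mean (12+k)/(12+2+k).
Set (12+k)/(14+k) > 0.94 and solve: k > (0.94·14 − 12)/(1 − 0.94) = 19.333.
The smallest integer exceeding 19.333 is 20.

k = 20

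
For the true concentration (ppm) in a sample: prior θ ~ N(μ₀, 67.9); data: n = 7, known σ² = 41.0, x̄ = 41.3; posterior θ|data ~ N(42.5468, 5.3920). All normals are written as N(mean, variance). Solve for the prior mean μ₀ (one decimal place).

The posterior mean is a precision-weighted average: μ_n = (τ₀μ₀ + τ_data·x̄)/(τ₀+τ_data), with τ₀=1/σ₀² and τ_data=n/σ².
Here τ₀ = 1/67.9 = 0.014728 and τ_data = 7/41.0 = 0.170732, so τ_n = 0.185460.
Rearranging for μ₀: μ₀ = (μ_n·τ_n − τ_data·x̄)/τ₀ = (42.5468·0.185460 − 0.170732·41.3) / 0.014728 = 0.839498/0.014728 ≈ 57.0.

μ₀ = 57.0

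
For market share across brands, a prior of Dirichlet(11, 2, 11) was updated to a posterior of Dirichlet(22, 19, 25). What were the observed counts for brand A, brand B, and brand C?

counts (11, 17, 14)

For a Dirichlet(α) prior with multinomial counts c, the posterior is Dirichlet(α + c) componentwise.
Counts are posterior − prior componentwise: 22−11=11, 19−2=17, 25−11=14.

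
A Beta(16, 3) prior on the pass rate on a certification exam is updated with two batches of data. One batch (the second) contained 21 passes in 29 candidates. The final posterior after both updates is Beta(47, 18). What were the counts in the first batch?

Sequential conjugate updates are equivalent to a single update on the pooled data, so total successes = posterior α − prior α and total failures = posterior β − prior β.
Total across both batches: 47−16=31 passes, 18−3=15 failures.
Subtract the second batch: 31−21=10 passes and 15−8=7 failures.

10 passes and 7 failures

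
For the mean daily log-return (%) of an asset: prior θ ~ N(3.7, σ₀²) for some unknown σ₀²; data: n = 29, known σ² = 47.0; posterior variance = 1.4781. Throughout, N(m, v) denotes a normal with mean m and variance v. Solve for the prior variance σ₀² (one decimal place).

σ₀² = 16.8

Posterior precision equals prior precision plus data precision: 1/σ_n² = 1/σ₀² + n/σ².
So 1/σ₀² = 1/1.4781 − 29/47.0 = 0.676544 − 0.617021 = 0.059523.
Hence σ₀² = 1/0.059523 ≈ 16.8.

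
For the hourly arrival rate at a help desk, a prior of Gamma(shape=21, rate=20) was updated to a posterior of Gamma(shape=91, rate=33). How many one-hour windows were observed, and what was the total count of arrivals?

Gamma–Poisson conjugacy: posterior shape = α + Σxᵢ, posterior rate = β + n.
Matching: Σxᵢ = 91 − 21 = 70 and n = 33 − 20 = 13.

n = 13 one-hour windows with total 70 arrivals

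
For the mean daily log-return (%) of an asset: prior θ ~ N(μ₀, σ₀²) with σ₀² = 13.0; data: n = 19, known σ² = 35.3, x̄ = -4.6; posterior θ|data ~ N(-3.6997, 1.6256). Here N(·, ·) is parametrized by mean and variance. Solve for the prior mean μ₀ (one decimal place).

μ₀ = 2.6

With known observation variance, the Normal–Normal posterior has precision τ_n = τ₀ + n/σ² and mean μ_n = (τ₀μ₀ + (n/σ²)x̄)/τ_n.
Here τ₀ = 1/13.0 = 0.076923 and τ_data = 19/35.3 = 0.538244, so τ_n = 0.615167.
Rearranging for μ₀: μ₀ = (μ_n·τ_n − τ_data·x̄)/τ₀ = (-3.6997·0.615167 − 0.538244·-4.6) / 0.076923 = 0.199989/0.076923 ≈ 2.6.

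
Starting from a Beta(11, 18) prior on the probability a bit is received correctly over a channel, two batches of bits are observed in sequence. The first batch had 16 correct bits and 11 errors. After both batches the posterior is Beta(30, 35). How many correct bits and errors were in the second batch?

Because Beta–binomial updating is additive in the counts, the combined data contributed (α_post−α_prior, β_post−β_prior) successes and failures.
Total across both batches: 30−11=19 correct bits, 35−18=17 errors.
Subtract the first batch: 19−16=3 correct bits and 17−11=6 errors.

3 correct bits and 6 errors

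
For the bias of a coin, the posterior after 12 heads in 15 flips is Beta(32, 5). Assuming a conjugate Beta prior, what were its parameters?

Beta(20, 2)

A Beta(a, b) prior with s successes and f failures in binomial data gives a Beta(a+s, b+f) posterior.
Subtract the data counts: 32−12=20, 5−3=2.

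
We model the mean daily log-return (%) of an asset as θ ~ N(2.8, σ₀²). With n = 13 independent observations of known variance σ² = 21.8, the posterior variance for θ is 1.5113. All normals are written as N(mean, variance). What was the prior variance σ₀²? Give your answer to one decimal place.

For the Normal–Normal model with known σ², precisions add: τ_n = τ₀ + n/σ².
So 1/σ₀² = 1/1.5113 − 13/21.8 = 0.661682 − 0.596330 = 0.065352.
Hence σ₀² = 1/0.065352 ≈ 15.3.

σ₀² = 15.3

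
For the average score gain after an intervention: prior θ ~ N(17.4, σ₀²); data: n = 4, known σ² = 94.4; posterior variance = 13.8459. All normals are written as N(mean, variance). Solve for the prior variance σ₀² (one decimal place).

σ₀² = 33.5

For the Normal–Normal model with known σ², precisions add: τ_n = τ₀ + n/σ².
So 1/σ₀² = 1/13.8459 − 4/94.4 = 0.072224 − 0.042373 = 0.029851.
Hence σ₀² = 1/0.029851 ≈ 33.5.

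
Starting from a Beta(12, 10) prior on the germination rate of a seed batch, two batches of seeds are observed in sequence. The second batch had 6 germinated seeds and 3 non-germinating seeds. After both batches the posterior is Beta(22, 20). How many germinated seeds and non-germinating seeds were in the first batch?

Sequential conjugate updates are equivalent to a single update on the pooled data, so total successes = posterior α − prior α and total failures = posterior β − prior β.
Total across both batches: 22−12=10 germinated seeds, 20−10=10 non-germinating seeds.
Subtract the second batch: 10−6=4 germinated seeds and 10−3=7 non-germinating seeds.

4 germinated seeds and 7 non-germinating seeds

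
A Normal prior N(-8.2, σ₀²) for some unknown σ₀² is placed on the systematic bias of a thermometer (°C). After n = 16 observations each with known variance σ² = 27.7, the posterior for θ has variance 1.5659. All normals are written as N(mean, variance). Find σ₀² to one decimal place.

σ₀² = 16.4

Posterior precision equals prior precision plus data precision: 1/σ_n² = 1/σ₀² + n/σ².
So 1/σ₀² = 1/1.5659 − 16/27.7 = 0.638610 − 0.577617 = 0.060993.
Hence σ₀² = 1/0.060993 ≈ 16.4.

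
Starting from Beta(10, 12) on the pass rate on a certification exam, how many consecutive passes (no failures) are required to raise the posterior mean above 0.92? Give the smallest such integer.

k = 129

After k passes and 0 failures the posterior is Beta(10+k, 12), with mean (10+k)/(10+12+k).
Set (10+k)/(22+k) > 0.92 and solve: k > (0.92·22 − 10)/(1 − 0.92) = 128.000.
The smallest integer exceeding 128.000 is 129, and checking k=129: (139)/(151) = 0.9205 > 0.92.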